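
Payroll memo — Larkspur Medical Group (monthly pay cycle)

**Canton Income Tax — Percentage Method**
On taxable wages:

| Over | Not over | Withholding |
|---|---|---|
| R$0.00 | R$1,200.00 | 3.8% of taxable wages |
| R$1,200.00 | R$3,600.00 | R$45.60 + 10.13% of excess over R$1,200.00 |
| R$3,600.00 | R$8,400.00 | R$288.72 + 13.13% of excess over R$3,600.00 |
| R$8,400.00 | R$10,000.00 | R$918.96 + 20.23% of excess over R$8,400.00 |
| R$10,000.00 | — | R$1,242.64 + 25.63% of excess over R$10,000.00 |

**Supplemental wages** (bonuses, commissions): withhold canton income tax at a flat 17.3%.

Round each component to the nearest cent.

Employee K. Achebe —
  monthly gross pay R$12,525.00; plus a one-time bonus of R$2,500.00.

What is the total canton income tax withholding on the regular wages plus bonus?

R$2,322.30

Canton Income Tax: taxable = R$12,525.00
  R$1,242.64 + 25.63% × (R$12,525.00 − R$10,000.00) = R$1,242.64 + 25.63% × R$2,525.00 = R$1,889.80
Supplemental (17.3% flat on bonus): 17.3% × R$2,500.00 = R$432.50
Total canton income tax: R$1,889.80 + R$432.50 = R$2,322.30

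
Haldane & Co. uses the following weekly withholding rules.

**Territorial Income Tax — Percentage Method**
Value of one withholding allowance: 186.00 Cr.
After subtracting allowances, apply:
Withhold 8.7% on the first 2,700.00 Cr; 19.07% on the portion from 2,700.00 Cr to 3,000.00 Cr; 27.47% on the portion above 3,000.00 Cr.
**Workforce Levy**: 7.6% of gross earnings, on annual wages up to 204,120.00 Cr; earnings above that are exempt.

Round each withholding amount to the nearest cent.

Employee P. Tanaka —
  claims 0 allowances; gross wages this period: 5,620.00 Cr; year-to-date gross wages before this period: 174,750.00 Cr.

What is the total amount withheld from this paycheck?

1,438.94 Cr

Territorial Income Tax: taxable = 5,620.00 Cr
  292.11 Cr + 27.47% × (5,620.00 Cr − 3,000.00 Cr) = 292.11 Cr + 27.47% × 2,620.00 Cr = 1,011.82 Cr
Workforce Levy: 7.6% × 5,620.00 Cr = 427.12 Cr
Total: 1,011.82 Cr + 427.12 Cr = 1,438.94 Cr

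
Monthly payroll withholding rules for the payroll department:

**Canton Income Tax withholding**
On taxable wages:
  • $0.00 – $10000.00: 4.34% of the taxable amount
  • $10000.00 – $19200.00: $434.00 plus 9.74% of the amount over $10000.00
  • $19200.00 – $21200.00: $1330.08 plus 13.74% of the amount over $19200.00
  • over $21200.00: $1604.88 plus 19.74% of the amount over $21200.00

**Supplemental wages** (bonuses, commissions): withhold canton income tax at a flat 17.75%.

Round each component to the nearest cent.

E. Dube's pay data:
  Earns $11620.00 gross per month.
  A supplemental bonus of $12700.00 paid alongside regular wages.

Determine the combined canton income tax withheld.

Canton Income Tax: taxable = $11620.00
  $434.00 + 9.74% × ($11620.00 − $10000.00) = $434.00 + 9.74% × $1620.00 = $591.79
Supplemental (17.75% flat on bonus): 17.75% × $12700.00 = $2254.25
Total canton income tax: $591.79 + $2254.25 = $2846.04

$2846.04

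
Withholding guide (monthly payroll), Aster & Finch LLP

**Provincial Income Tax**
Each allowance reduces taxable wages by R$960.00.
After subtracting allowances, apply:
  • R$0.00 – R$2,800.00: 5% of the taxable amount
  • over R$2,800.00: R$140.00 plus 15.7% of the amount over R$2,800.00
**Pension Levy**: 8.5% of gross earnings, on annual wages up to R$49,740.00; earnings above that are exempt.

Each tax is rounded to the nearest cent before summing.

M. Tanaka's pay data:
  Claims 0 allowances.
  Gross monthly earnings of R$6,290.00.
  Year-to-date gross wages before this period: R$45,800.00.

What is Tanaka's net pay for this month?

Provincial Income Tax: taxable = R$6,290.00
  R$140.00 + 15.7% × (R$6,290.00 − R$2,800.00) = R$140.00 + 15.7% × R$3,490.00 = R$687.93
Pension Levy: cap R$49,740.00 − YTD R$45,800.00 = R$3,940.00 subject; 8.5% × R$3,940.00 = R$334.90
Total withheld: R$687.93 + R$334.90 = R$1,022.83
Net pay: R$6,290.00 − R$1,022.83 = R$5,267.17

R$5,267.17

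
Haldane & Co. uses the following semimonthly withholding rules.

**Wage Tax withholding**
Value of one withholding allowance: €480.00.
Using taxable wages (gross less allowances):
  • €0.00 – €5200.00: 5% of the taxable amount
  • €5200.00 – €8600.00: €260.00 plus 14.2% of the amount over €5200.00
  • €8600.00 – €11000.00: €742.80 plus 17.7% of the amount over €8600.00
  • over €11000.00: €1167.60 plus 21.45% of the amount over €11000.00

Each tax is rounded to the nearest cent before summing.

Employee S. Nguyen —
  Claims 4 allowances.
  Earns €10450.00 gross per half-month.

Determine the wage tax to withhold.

Wage Tax: taxable = €10450.00 − 4×€480.00 = €8530.00
  €260.00 + 14.2% × (€8530.00 − €5200.00) = €260.00 + 14.2% × €3330.00 = €732.86

€732.86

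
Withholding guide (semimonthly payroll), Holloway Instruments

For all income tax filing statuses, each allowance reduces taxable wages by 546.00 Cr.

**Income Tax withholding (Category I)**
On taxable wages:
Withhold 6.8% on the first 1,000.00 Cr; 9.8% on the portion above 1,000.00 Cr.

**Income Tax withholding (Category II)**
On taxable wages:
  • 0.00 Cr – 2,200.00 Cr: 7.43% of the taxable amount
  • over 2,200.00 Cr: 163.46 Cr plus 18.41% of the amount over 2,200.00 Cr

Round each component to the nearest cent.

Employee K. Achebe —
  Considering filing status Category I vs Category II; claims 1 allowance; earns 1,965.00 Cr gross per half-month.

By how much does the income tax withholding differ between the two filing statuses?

Income Tax (Category I): taxable = 1,965.00 Cr − 1×546.00 Cr = 1,419.00 Cr
  68.00 Cr + 9.8% × (1,419.00 Cr − 1,000.00 Cr) = 68.00 Cr + 9.8% × 419.00 Cr = 109.06 Cr
Income Tax (Category II): taxable = 1,965.00 Cr − 1×546.00 Cr = 1,419.00 Cr
  7.43% × 1,419.00 Cr = 105.43 Cr
Difference: |109.06 Cr − 105.43 Cr| = 3.63 Cr (higher under Category I)

3.63 Cr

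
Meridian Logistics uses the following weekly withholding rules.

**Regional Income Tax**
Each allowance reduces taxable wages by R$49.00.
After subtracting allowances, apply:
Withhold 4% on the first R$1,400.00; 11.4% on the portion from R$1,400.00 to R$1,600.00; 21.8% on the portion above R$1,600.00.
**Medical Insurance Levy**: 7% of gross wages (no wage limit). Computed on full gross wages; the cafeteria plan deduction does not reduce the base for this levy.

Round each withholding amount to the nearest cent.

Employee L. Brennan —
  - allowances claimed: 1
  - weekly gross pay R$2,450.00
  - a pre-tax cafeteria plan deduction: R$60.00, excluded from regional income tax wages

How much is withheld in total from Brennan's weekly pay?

R$411.84

Regional Income Tax: taxable = R$2,450.00 − R$60.00 − 1×R$49.00 = R$2,341.00
  R$78.80 + 21.8% × (R$2,341.00 − R$1,600.00) = R$78.80 + 21.8% × R$741.00 = R$240.34
Medical Insurance Levy: 7% × R$2,450.00 = R$171.50
Total: R$240.34 + R$171.50 = R$411.84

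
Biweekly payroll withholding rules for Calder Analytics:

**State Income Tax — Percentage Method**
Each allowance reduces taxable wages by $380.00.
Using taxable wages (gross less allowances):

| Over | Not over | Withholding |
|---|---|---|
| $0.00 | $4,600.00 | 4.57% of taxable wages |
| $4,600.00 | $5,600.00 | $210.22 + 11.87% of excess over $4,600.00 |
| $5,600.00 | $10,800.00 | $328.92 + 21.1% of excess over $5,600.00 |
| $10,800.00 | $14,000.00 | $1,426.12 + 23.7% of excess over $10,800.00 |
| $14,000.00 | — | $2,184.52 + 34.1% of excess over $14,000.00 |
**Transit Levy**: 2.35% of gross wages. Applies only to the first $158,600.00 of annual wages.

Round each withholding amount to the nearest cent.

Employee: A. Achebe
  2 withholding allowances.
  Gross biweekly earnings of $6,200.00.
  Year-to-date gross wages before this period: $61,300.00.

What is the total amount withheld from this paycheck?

$455.63

State Income Tax: taxable = $6,200.00 − 2×$380.00 = $5,440.00
  $210.22 + 11.87% × ($5,440.00 − $4,600.00) = $210.22 + 11.87% × $840.00 = $309.93
Transit Levy: 2.35% × $6,200.00 = $145.70
Total: $309.93 + $145.70 = $455.63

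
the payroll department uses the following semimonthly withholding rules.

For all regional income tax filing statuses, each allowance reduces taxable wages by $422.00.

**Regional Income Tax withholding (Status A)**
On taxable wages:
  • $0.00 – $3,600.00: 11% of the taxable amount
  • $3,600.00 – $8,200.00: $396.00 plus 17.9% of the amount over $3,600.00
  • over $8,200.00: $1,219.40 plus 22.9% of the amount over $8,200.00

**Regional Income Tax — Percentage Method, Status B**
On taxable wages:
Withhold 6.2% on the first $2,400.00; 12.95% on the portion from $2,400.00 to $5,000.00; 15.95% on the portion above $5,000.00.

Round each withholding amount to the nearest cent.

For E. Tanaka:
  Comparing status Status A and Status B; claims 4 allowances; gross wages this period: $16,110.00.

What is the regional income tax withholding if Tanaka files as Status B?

$1,988.31

Regional Income Tax (Status B): taxable = $16,110.00 − 4×$422.00 = $14,422.00
  $485.50 + 15.95% × ($14,422.00 − $5,000.00) = $485.50 + 15.95% × $9,422.00 = $1,988.31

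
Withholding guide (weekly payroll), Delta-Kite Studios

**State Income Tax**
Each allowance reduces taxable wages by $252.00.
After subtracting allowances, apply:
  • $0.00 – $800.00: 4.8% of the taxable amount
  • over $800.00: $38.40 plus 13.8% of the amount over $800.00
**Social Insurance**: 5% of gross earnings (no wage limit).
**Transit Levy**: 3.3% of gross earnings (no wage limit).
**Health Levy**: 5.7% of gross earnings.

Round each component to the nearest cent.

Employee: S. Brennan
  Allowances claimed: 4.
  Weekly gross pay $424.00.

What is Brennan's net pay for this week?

State Income Tax: taxable = $424.00 − 4×$252.00 = $-584.00
  Taxable ≤ 0 → $0.00
Social Insurance: 5% × $424.00 = $21.20
Transit Levy: 3.3% × $424.00 = $13.99
Health Levy: 5.7% × $424.00 = $24.17
Total withheld: $0.00 + $21.20 + $13.99 + $24.17 = $59.36
Net pay: $424.00 − $59.36 = $364.64

$364.64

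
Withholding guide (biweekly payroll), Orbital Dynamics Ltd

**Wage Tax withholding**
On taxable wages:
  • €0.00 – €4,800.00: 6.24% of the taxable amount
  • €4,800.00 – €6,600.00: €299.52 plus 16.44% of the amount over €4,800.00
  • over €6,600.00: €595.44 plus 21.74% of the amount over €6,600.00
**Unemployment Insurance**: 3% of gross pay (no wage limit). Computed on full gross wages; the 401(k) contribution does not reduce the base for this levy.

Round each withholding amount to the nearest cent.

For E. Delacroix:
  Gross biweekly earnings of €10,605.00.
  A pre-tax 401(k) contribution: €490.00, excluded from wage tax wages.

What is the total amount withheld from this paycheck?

€1,677.75

Wage Tax: taxable = €10,605.00 − €490.00 = €10,115.00
  €595.44 + 21.74% × (€10,115.00 − €6,600.00) = €595.44 + 21.74% × €3,515.00 = €1,359.60
Unemployment Insurance: 3% × €10,605.00 = €318.15
Total: €1,359.60 + €318.15 = €1,677.75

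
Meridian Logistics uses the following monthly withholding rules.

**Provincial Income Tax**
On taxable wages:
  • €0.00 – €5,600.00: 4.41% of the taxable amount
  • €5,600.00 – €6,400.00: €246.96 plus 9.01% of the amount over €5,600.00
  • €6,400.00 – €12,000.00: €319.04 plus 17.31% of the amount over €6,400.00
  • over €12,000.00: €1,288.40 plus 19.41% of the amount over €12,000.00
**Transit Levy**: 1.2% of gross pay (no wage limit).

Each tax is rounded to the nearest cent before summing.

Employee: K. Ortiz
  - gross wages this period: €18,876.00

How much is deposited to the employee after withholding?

€16,026.46

Provincial Income Tax: taxable = €18,876.00
  €1,288.40 + 19.41% × (€18,876.00 − €12,000.00) = €1,288.40 + 19.41% × €6,876.00 = €2,623.03
Transit Levy: 1.2% × €18,876.00 = €226.51
Total withheld: €2,623.03 + €226.51 = €2,849.54
Net pay: €18,876.00 − €2,849.54 = €16,026.46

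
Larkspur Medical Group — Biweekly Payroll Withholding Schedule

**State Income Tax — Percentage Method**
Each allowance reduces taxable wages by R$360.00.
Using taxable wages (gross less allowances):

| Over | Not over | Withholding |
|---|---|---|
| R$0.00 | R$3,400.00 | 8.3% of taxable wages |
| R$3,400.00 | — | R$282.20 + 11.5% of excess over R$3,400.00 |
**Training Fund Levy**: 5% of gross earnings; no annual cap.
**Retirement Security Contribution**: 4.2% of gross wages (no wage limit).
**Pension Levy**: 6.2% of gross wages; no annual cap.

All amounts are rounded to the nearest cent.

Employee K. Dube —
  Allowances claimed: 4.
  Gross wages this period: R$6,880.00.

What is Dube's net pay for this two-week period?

R$5,303.68

State Income Tax: taxable = R$6,880.00 − 4×R$360.00 = R$5,440.00
  R$282.20 + 11.5% × (R$5,440.00 − R$3,400.00) = R$282.20 + 11.5% × R$2,040.00 = R$516.80
Training Fund Levy: 5% × R$6,880.00 = R$344.00
Retirement Security Contribution: 4.2% × R$6,880.00 = R$288.96
Pension Levy: 6.2% × R$6,880.00 = R$426.56
Total withheld: R$516.80 + R$344.00 + R$288.96 + R$426.56 = R$1,576.32
Net pay: R$6,880.00 − R$1,576.32 = R$5,303.68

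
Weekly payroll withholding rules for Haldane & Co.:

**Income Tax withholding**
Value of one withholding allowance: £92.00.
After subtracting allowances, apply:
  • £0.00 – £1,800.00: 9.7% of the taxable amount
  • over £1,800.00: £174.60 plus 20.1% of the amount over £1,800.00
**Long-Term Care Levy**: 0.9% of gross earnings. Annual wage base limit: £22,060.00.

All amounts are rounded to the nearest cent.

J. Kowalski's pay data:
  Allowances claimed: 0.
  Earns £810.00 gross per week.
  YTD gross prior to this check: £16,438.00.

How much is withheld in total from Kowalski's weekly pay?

£85.86

Income Tax: taxable = £810.00
  9.7% × £810.00 = £78.57
Long-Term Care Levy: 0.9% × £810.00 = £7.29
Total: £78.57 + £7.29 = £85.86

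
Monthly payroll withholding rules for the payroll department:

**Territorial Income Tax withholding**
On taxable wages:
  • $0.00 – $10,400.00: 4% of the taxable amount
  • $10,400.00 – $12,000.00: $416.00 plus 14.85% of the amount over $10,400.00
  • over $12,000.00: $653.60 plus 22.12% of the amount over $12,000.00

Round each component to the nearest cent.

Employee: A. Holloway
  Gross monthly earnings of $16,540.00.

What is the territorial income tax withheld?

$1,657.85

Territorial Income Tax: taxable = $16,540.00
  $653.60 + 22.12% × ($16,540.00 − $12,000.00) = $653.60 + 22.12% × $4,540.00 = $1,657.85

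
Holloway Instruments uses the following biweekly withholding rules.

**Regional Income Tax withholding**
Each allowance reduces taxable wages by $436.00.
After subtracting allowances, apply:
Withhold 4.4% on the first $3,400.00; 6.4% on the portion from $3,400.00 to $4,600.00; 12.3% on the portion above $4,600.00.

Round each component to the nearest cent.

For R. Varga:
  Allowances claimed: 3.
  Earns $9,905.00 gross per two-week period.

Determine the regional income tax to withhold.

$718.03

Regional Income Tax: taxable = $9,905.00 − 3×$436.00 = $8,597.00
  $226.40 + 12.3% × ($8,597.00 − $4,600.00) = $226.40 + 12.3% × $3,997.00 = $718.03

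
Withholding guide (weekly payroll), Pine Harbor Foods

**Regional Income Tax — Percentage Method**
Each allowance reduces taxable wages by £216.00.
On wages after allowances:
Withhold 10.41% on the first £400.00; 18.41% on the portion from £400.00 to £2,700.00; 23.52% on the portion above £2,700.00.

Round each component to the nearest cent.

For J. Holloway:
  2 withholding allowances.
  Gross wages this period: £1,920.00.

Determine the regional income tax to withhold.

£241.94

Regional Income Tax: taxable = £1,920.00 − 2×£216.00 = £1,488.00
  £41.64 + 18.41% × (£1,488.00 − £400.00) = £41.64 + 18.41% × £1,088.00 = £241.94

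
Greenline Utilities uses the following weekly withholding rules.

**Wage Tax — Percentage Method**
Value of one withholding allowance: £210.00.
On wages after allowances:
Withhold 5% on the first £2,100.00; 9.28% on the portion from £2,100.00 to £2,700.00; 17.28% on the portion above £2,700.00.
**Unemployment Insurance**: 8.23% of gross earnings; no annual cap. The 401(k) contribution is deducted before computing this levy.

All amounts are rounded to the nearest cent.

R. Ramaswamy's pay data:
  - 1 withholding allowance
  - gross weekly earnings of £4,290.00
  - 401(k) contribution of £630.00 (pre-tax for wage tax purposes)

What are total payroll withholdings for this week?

Wage Tax: taxable = £4,290.00 − £630.00 − 1×£210.00 = £3,450.00
  £160.68 + 17.28% × (£3,450.00 − £2,700.00) = £160.68 + 17.28% × £750.00 = £290.28
Unemployment Insurance: 8.23% × £3,660.00 = £301.22
Total: £290.28 + £301.22 = £591.50

£591.50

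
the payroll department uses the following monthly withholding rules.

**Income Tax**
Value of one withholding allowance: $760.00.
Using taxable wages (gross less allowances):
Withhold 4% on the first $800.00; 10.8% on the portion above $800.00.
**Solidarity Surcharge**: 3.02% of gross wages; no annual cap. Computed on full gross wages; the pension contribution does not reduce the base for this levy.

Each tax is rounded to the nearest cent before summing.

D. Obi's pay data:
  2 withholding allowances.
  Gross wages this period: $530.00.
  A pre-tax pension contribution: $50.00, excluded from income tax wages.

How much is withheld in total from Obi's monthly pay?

$16.01

Income Tax: taxable = $530.00 − $50.00 − 2×$760.00 = $-1,040.00
  Taxable ≤ 0 → $0.00
Solidarity Surcharge: 3.02% × $530.00 = $16.01
Total: $0.00 + $16.01 = $16.01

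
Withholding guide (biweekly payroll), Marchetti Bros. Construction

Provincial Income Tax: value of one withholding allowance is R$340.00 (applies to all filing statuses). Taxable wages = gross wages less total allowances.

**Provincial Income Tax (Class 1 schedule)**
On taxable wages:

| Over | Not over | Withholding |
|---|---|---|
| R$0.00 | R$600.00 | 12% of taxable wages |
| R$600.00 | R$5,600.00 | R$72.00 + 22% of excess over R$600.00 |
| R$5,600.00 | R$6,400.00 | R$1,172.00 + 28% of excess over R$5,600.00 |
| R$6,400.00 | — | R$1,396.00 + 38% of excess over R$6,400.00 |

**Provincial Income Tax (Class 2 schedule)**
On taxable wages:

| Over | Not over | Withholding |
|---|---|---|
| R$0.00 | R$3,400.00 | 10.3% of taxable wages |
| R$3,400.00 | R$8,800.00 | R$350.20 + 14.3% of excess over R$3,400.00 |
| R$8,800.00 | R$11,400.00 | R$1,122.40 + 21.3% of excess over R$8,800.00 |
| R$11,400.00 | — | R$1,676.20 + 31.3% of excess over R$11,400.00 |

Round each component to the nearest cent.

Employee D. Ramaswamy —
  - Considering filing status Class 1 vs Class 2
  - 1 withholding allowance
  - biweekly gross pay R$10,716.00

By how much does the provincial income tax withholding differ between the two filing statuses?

Provincial Income Tax (Class 1): taxable = R$10,716.00 − 1×R$340.00 = R$10,376.00
  R$1,396.00 + 38% × (R$10,376.00 − R$6,400.00) = R$1,396.00 + 38% × R$3,976.00 = R$2,906.88
Provincial Income Tax (Class 2): taxable = R$10,716.00 − 1×R$340.00 = R$10,376.00
  R$1,122.40 + 21.3% × (R$10,376.00 − R$8,800.00) = R$1,122.40 + 21.3% × R$1,576.00 = R$1,458.09
Difference: |R$2,906.88 − R$1,458.09| = R$1,448.79 (higher under Class 1)

R$1,448.79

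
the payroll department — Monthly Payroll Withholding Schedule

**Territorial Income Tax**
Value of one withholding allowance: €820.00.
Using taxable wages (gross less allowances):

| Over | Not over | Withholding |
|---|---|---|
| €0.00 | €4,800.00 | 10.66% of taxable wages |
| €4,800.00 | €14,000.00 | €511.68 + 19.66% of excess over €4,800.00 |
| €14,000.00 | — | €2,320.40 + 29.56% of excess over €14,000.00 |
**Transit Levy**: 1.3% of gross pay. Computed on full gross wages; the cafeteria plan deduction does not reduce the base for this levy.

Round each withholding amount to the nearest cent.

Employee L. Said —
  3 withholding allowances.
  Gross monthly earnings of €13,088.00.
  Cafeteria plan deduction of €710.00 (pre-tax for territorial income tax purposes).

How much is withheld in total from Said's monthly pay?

Territorial Income Tax: taxable = €13,088.00 − €710.00 − 3×€820.00 = €9,918.00
  €511.68 + 19.66% × (€9,918.00 − €4,800.00) = €511.68 + 19.66% × €5,118.00 = €1,517.88
Transit Levy: 1.3% × €13,088.00 = €170.14
Total: €1,517.88 + €170.14 = €1,688.02

€1,688.02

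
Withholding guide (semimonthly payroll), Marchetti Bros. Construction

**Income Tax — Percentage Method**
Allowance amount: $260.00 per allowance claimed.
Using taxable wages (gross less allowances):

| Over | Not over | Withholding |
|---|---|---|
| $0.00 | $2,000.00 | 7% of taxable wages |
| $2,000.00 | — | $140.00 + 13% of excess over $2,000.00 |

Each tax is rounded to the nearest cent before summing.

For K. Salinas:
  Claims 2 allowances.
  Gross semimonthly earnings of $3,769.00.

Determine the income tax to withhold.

Income Tax: taxable = $3,769.00 − 2×$260.00 = $3,249.00
  $140.00 + 13% × ($3,249.00 − $2,000.00) = $140.00 + 13% × $1,249.00 = $302.37

$302.37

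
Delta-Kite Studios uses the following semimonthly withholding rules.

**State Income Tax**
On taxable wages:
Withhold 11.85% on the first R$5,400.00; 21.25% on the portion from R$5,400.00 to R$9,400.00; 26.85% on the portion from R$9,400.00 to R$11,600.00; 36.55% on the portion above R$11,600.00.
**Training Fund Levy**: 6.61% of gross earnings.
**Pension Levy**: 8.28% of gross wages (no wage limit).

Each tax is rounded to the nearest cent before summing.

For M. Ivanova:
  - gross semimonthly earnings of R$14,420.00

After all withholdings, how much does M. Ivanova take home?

State Income Tax: taxable = R$14,420.00
  R$2,080.60 + 36.55% × (R$14,420.00 − R$11,600.00) = R$2,080.60 + 36.55% × R$2,820.00 = R$3,111.31
Training Fund Levy: 6.61% × R$14,420.00 = R$953.16
Pension Levy: 8.28% × R$14,420.00 = R$1,193.98
Total withheld: R$3,111.31 + R$953.16 + R$1,193.98 = R$5,258.45
Net pay: R$14,420.00 − R$5,258.45 = R$9,161.55

R$9,161.55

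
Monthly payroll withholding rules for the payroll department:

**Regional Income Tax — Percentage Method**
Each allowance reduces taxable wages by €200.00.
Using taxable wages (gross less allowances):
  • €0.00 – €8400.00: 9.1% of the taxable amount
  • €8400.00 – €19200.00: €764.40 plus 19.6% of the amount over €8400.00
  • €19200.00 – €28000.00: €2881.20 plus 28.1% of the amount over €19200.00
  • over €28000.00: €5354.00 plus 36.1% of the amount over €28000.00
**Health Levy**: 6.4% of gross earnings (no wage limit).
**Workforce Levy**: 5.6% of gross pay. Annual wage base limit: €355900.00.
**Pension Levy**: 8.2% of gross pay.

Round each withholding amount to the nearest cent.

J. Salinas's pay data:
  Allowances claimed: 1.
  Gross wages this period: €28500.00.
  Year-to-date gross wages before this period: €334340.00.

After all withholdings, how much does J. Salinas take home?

Regional Income Tax: taxable = €28500.00 − 1×€200.00 = €28300.00
  €5354.00 + 36.1% × (€28300.00 − €28000.00) = €5354.00 + 36.1% × €300.00 = €5462.30
Health Levy: 6.4% × €28500.00 = €1824.00
Workforce Levy: cap €355900.00 − YTD €334340.00 = €21560.00 subject; 5.6% × €21560.00 = €1207.36
Pension Levy: 8.2% × €28500.00 = €2337.00
Total withheld: €5462.30 + €1824.00 + €1207.36 + €2337.00 = €10830.66
Net pay: €28500.00 − €10830.66 = €17669.34

€17669.34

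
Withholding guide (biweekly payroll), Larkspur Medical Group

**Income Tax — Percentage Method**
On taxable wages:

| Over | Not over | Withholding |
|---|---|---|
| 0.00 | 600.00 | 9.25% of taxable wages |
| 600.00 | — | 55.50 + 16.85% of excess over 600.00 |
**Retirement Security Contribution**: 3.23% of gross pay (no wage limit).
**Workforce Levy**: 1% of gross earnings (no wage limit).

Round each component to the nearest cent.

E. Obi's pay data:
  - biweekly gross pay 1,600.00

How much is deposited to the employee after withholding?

Income Tax: taxable = 1,600.00
  55.50 + 16.85% × (1,600.00 − 600.00) = 55.50 + 16.85% × 1,000.00 = 224.00
Retirement Security Contribution: 3.23% × 1,600.00 = 51.68
Workforce Levy: 1% × 1,600.00 = 16.00
Total withheld: 224.00 + 51.68 + 16.00 = 291.68
Net pay: 1,600.00 − 291.68 = 1,308.32

1,308.32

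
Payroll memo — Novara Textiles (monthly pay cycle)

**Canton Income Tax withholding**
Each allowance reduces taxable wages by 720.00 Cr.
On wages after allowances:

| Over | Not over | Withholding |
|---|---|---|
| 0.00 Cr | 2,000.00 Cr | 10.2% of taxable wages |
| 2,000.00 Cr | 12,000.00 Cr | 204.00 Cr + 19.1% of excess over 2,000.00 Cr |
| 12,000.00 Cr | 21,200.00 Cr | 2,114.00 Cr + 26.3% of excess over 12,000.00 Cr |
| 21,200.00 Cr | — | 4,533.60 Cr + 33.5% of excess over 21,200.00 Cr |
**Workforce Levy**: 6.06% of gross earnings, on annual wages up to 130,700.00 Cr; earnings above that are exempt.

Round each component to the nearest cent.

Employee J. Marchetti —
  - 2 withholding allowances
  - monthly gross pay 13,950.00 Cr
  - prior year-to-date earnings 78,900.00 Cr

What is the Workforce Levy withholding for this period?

845.37 Cr

Workforce Levy: 6.06% × 13,950.00 Cr = 845.37 Cr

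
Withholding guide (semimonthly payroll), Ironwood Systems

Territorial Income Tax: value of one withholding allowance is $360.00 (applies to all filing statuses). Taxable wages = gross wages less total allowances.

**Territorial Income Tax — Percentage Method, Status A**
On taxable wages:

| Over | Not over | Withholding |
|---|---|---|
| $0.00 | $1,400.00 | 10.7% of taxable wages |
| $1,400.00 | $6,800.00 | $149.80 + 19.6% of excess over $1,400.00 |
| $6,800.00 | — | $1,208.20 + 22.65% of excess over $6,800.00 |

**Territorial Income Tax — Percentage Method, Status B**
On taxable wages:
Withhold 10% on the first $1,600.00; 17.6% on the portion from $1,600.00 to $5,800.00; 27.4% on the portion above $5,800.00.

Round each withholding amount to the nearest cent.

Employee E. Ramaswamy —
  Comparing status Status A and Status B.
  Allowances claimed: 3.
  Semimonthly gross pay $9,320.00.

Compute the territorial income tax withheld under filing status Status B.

Territorial Income Tax (Status B): taxable = $9,320.00 − 3×$360.00 = $8,240.00
  $899.20 + 27.4% × ($8,240.00 − $5,800.00) = $899.20 + 27.4% × $2,440.00 = $1,567.76

$1,567.76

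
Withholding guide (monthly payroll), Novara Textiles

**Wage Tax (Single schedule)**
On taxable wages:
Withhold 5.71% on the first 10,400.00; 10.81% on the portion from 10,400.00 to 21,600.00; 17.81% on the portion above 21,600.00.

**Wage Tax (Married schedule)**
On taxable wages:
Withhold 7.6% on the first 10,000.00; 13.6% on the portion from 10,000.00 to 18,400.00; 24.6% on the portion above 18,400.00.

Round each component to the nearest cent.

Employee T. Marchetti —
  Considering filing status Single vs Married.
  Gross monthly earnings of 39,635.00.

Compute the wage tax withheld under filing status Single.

5,016.59

Wage Tax (Single): taxable = 39,635.00
  1,804.56 + 17.81% × (39,635.00 − 21,600.00) = 1,804.56 + 17.81% × 18,035.00 = 5,016.59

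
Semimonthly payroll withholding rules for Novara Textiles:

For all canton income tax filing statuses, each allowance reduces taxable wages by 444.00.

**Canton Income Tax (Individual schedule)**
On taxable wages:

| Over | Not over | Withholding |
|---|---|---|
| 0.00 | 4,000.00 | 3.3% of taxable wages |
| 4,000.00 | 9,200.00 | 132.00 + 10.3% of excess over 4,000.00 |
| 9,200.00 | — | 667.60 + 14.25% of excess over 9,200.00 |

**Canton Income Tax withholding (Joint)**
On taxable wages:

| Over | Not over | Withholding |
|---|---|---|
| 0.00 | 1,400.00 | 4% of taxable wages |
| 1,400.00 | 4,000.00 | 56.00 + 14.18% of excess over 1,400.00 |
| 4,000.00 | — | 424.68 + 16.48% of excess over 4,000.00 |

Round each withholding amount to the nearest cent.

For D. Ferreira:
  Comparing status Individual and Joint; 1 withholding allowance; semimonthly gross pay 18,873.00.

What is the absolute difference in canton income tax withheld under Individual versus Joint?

Canton Income Tax (Individual): taxable = 18,873.00 − 1×444.00 = 18,429.00
  667.60 + 14.25% × (18,429.00 − 9,200.00) = 667.60 + 14.25% × 9,229.00 = 1,982.73
Canton Income Tax (Joint): taxable = 18,873.00 − 1×444.00 = 18,429.00
  424.68 + 16.48% × (18,429.00 − 4,000.00) = 424.68 + 16.48% × 14,429.00 = 2,802.58
Difference: |1,982.73 − 2,802.58| = 819.85 (higher under Joint)

819.85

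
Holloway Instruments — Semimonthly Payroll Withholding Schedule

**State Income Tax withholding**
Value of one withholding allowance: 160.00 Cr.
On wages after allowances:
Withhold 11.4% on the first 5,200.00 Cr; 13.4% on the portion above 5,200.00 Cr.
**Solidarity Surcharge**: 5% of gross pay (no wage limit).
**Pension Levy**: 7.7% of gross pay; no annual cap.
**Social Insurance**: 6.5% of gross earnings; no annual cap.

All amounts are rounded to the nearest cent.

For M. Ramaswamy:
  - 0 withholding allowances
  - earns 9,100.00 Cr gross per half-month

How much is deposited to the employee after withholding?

6,237.40 Cr

State Income Tax: taxable = 9,100.00 Cr
  592.80 Cr + 13.4% × (9,100.00 Cr − 5,200.00 Cr) = 592.80 Cr + 13.4% × 3,900.00 Cr = 1,115.40 Cr
Solidarity Surcharge: 5% × 9,100.00 Cr = 455.00 Cr
Pension Levy: 7.7% × 9,100.00 Cr = 700.70 Cr
Social Insurance: 6.5% × 9,100.00 Cr = 591.50 Cr
Total withheld: 1,115.40 Cr + 455.00 Cr + 700.70 Cr + 591.50 Cr = 2,862.60 Cr
Net pay: 9,100.00 Cr − 2,862.60 Cr = 6,237.40 Cr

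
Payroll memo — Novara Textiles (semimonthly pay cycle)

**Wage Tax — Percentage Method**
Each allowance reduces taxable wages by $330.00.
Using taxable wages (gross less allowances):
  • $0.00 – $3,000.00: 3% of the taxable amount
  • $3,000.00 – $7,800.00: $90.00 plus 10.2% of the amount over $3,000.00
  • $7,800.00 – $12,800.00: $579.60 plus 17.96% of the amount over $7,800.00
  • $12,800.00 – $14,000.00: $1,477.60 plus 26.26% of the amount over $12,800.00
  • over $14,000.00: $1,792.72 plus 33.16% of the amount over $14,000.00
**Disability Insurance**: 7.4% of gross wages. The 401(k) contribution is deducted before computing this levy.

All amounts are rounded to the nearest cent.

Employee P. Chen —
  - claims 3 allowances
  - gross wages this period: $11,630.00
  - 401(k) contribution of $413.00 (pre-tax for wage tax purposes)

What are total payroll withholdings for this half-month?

Wage Tax: taxable = $11,630.00 − $413.00 − 3×$330.00 = $10,227.00
  $579.60 + 17.96% × ($10,227.00 − $7,800.00) = $579.60 + 17.96% × $2,427.00 = $1,015.49
Disability Insurance: 7.4% × $11,217.00 = $830.06
Total: $1,015.49 + $830.06 = $1,845.55

$1,845.55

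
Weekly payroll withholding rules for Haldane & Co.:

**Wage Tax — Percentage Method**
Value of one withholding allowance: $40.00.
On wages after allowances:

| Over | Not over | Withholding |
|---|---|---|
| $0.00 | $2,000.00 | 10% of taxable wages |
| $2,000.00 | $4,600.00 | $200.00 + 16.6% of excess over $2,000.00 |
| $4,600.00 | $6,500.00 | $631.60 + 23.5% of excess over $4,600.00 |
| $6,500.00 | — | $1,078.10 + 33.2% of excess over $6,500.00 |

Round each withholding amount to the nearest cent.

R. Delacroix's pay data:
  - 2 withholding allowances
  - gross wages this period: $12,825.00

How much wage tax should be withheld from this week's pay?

Wage Tax: taxable = $12,825.00 − 2×$40.00 = $12,745.00
  $1,078.10 + 33.2% × ($12,745.00 − $6,500.00) = $1,078.10 + 33.2% × $6,245.00 = $3,151.44

$3,151.44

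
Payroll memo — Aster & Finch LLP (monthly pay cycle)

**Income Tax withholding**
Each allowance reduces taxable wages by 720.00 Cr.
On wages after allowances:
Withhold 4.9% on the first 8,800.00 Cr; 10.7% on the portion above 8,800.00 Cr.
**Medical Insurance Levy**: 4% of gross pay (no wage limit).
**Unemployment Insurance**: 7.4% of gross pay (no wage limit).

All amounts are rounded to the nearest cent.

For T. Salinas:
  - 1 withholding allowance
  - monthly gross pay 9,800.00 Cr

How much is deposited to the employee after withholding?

Income Tax: taxable = 9,800.00 Cr − 1×720.00 Cr = 9,080.00 Cr
  431.20 Cr + 10.7% × (9,080.00 Cr − 8,800.00 Cr) = 431.20 Cr + 10.7% × 280.00 Cr = 461.16 Cr
Medical Insurance Levy: 4% × 9,800.00 Cr = 392.00 Cr
Unemployment Insurance: 7.4% × 9,800.00 Cr = 725.20 Cr
Total withheld: 461.16 Cr + 392.00 Cr + 725.20 Cr = 1,578.36 Cr
Net pay: 9,800.00 Cr − 1,578.36 Cr = 8,221.64 Cr

8,221.64 Cr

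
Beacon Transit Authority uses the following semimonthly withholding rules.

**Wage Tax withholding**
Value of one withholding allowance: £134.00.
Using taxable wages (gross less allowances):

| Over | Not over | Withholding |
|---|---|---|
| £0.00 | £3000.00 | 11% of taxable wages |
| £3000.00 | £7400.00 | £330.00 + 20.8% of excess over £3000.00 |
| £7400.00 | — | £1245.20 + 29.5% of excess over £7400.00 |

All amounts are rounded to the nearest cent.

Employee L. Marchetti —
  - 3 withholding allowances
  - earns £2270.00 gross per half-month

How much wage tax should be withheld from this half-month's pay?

Wage Tax: taxable = £2270.00 − 3×£134.00 = £1868.00
  11% × £1868.00 = £205.48

£205.48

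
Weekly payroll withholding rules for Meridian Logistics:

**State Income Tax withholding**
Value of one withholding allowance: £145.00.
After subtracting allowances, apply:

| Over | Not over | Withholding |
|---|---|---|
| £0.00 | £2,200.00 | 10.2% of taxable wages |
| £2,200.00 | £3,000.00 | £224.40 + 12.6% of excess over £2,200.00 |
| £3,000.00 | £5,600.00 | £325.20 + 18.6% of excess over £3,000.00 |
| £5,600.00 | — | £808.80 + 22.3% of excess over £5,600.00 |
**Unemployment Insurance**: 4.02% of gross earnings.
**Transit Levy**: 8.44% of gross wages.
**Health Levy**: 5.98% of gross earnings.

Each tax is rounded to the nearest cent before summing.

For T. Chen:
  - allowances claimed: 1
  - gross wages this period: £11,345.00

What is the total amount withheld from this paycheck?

State Income Tax: taxable = £11,345.00 − 1×£145.00 = £11,200.00
  £808.80 + 22.3% × (£11,200.00 − £5,600.00) = £808.80 + 22.3% × £5,600.00 = £2,057.60
Unemployment Insurance: 4.02% × £11,345.00 = £456.07
Transit Levy: 8.44% × £11,345.00 = £957.52
Health Levy: 5.98% × £11,345.00 = £678.43
Total: £2,057.60 + £456.07 + £957.52 + £678.43 = £4,149.62

£4,149.62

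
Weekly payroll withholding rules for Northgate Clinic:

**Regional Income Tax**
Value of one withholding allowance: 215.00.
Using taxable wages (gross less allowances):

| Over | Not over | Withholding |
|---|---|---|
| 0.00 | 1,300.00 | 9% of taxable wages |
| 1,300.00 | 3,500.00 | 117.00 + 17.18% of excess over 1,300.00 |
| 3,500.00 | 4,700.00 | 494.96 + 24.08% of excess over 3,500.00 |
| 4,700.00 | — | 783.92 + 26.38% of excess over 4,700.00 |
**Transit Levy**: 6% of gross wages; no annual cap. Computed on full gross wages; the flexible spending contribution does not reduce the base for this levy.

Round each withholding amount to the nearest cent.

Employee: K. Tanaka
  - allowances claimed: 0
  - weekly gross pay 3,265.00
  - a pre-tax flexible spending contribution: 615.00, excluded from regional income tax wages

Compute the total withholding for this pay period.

Regional Income Tax: taxable = 3,265.00 − 615.00 = 2,650.00
  117.00 + 17.18% × (2,650.00 − 1,300.00) = 117.00 + 17.18% × 1,350.00 = 348.93
Transit Levy: 6% × 3,265.00 = 195.90
Total: 348.93 + 195.90 = 544.83

544.83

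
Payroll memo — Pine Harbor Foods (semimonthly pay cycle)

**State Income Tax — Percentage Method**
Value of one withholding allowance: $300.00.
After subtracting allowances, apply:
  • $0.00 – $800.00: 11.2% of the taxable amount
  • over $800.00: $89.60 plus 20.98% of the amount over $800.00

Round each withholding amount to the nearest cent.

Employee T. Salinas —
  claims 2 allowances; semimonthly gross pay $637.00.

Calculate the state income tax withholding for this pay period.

State Income Tax: taxable = $637.00 − 2×$300.00 = $37.00
  11.2% × $37.00 = $4.14

$4.14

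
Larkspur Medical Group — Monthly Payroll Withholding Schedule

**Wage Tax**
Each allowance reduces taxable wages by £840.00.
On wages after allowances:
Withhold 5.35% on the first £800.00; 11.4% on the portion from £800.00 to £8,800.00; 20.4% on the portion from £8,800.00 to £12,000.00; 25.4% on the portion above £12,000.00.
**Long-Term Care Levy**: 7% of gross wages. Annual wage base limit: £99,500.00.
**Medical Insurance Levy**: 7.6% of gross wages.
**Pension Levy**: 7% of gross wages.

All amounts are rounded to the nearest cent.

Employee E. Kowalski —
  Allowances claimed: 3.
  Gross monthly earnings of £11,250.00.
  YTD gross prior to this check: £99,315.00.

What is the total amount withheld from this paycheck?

£2,602.27

Wage Tax: taxable = £11,250.00 − 3×£840.00 = £8,730.00
  £42.80 + 11.4% × (£8,730.00 − £800.00) = £42.80 + 11.4% × £7,930.00 = £946.82
Long-Term Care Levy: cap £99,500.00 − YTD £99,315.00 = £185.00 subject; 7% × £185.00 = £12.95
Medical Insurance Levy: 7.6% × £11,250.00 = £855.00
Pension Levy: 7% × £11,250.00 = £787.50
Total: £946.82 + £12.95 + £855.00 + £787.50 = £2,602.27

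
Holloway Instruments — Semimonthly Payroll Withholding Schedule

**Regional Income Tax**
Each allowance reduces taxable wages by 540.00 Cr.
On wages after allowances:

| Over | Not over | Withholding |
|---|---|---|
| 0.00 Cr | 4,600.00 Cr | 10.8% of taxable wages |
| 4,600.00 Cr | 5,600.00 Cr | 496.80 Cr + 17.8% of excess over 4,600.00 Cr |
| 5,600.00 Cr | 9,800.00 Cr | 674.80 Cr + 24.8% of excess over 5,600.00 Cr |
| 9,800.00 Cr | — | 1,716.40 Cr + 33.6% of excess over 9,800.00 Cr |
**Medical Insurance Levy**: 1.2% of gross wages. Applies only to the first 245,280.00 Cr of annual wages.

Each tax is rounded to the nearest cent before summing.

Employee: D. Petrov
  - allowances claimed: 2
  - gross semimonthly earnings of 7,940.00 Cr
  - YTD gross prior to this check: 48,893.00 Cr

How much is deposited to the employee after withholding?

Regional Income Tax: taxable = 7,940.00 Cr − 2×540.00 Cr = 6,860.00 Cr
  674.80 Cr + 24.8% × (6,860.00 Cr − 5,600.00 Cr) = 674.80 Cr + 24.8% × 1,260.00 Cr = 987.28 Cr
Medical Insurance Levy: 1.2% × 7,940.00 Cr = 95.28 Cr
Total withheld: 987.28 Cr + 95.28 Cr = 1,082.56 Cr
Net pay: 7,940.00 Cr − 1,082.56 Cr = 6,857.44 Cr

6,857.44 Cr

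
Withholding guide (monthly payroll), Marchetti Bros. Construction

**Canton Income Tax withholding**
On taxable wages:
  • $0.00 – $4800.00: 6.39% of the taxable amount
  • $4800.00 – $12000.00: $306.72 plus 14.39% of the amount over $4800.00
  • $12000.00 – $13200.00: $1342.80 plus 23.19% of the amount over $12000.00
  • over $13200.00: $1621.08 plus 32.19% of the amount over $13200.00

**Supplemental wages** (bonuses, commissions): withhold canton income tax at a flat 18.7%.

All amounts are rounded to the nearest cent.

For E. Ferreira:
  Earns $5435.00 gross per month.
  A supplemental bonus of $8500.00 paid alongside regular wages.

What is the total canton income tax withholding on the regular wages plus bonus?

$1987.60

Canton Income Tax: taxable = $5435.00
  $306.72 + 14.39% × ($5435.00 − $4800.00) = $306.72 + 14.39% × $635.00 = $398.10
Supplemental (18.7% flat on bonus): 18.7% × $8500.00 = $1589.50
Total canton income tax: $398.10 + $1589.50 = $1987.60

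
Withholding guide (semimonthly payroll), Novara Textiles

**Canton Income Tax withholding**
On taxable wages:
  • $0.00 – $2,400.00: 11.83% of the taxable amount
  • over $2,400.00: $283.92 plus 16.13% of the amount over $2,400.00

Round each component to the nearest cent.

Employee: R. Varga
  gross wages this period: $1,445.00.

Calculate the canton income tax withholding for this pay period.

Canton Income Tax: taxable = $1,445.00
  11.83% × $1,445.00 = $170.94

$170.94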